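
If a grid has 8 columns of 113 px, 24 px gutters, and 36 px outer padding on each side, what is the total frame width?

Frame = 2·36 + 8·113 + 7·24 = 72 + 904 + 168 = 1144 px.

1144 px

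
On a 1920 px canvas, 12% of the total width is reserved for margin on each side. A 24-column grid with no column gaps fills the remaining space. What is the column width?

1920 × (1 − 2·12%) = 1920 × 76% = 1459.2 px for the columns.
24c = 1459.2 → c = 60.8 px.

60.8 px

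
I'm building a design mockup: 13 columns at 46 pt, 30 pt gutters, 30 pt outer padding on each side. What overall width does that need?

1018 pt

Total width: 2·30 + 13·46 + 12·30 = 1018 pt.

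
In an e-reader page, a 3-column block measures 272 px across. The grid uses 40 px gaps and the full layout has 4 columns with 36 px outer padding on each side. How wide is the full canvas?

448 px

272 − 2·40 = 192; ÷3 gives c = 64 px.
Total width: 2·36 + 4·64 + 3·40 = 448 px.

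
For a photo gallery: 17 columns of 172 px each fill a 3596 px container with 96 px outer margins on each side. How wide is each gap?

30 px

Subtract both margins: 3596 − 2·96 = 3404 px.
17·172 + 16g = 3404 → 16g = 480 → g = 30 px.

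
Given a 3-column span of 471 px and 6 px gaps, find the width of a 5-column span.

471 − 2·6 = 459; ÷3 gives c = 153 px.
5 columns plus 4 gaps: 765 + 24 = 789 px.

789 px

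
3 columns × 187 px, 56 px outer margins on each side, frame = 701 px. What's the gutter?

14 px

Content width = 701 − 2·56 = 589 px.
3 columns take 3·187 = 561 px; remaining 28 splits into 2 gutters.
g = 28 / 2 = 14 px.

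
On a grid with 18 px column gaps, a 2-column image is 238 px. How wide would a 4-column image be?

2 columns + 1 column gap: 2c + 1·18 = 238.
2c = 238 − 18 = 220, so c = 110 px.
Span of 4: 4·110 + 3·18 = 440 + 54 = 494 px.

494 px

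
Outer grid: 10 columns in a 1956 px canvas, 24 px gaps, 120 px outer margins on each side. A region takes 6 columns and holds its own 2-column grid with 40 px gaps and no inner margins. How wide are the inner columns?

Inside the margins: 1956 − 240 = 1716 px.
10c + 9·24 = 1716 → 10c = 1500 → c = 150 px.
6-column span = 6·150 + 5·24 = 1020 px.
2 columns + 1 gap: 2d + 1·40 = 1020.
2d = 1020 − 40 = 980, so d = 490 px.

490 px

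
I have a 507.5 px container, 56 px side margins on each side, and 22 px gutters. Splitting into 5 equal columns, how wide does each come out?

61.5 px

Content width = 507.5 − 2·56 = 395.5 px.
5 columns + 4 gutters: 5c + 4·22 = 395.5.
5c = 395.5 − 88 = 307.5, so c = 61.5 px.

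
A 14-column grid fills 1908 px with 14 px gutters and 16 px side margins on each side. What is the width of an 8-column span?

1066 px

Take off 32 px of margins, leaving 1876 px.
14c + 13·14 = 1876 → 14c = 1694 → c = 121 px.
Span of 8: 8·121 + 7·14 = 968 + 98 = 1066 px.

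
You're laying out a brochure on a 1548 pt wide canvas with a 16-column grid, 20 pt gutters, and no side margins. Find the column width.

78 pt

16c + 15·20 = 1548 → 16c = 1248 → c = 78 pt.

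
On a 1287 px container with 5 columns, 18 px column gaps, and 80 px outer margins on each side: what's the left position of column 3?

538 px

Take off 160 px of margins, leaving 1127 px.
5 columns + 4 column gaps: 5c + 4·18 = 1127.
5c = 1127 − 72 = 1055, so c = 211 px.
Each column+gutter stride is 229 px; 2 of them past the 80 px margin is 80 + 458 = 538 px.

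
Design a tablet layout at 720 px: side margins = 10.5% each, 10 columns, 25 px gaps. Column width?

720 × (1 − 2·10.5%) = 720 × 79% = 568.8 px for the columns.
568.8 − 9·25 = 343.8; ÷10 gives c = 34.38 px.

34.38 px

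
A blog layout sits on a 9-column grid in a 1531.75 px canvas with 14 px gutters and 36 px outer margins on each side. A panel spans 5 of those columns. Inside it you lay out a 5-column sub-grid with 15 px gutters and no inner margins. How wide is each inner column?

148.95 px

Outer content = 1531.75 − 2·36 = 1459.75 px.
Subtracting 8 gutters of 14 leaves 1347.75 for 9 columns, so c = 149.75 px.
Span of 5: 5·149.75 + 4·14 = 748.75 + 56 = 804.75 px.
804.75 − 4·15 = 744.75; ÷5 gives d = 148.95 px.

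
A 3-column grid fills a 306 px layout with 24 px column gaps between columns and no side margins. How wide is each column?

306 − 2·24 = 258; ÷3 gives c = 86 px.

86 px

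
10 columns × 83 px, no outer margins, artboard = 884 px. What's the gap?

6 px

10 columns take 10·83 = 830 px; remaining 54 splits into 9 gaps.
g = 54 / 9 = 6 px.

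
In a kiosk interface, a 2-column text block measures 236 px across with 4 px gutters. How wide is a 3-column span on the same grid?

356 px

2 columns + 1 gutter: 2c + 1·4 = 236.
2c = 236 − 4 = 232, so c = 116 px.
3 columns plus 2 gutters: 348 + 8 = 356 px.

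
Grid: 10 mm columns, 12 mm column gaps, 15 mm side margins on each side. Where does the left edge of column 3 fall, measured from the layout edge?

59 mm

Before column 3: the margin + 2 columns + 2 column gaps.
Offset = 15 + 2·(10 + 12) = 15 + 44 = 59 mm.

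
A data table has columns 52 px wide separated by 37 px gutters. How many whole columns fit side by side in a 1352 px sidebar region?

15 columns

k columns need k·52 + (k−1)·37 = k·89 − 37.
k·89 − 37 ≤ 1352 → k ≤ 1389 / 89 ≈ 15.61, so k = 15.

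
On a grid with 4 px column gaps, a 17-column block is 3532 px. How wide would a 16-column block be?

Subtracting 16 column gaps of 4 leaves 3468 for 17 columns, so c = 204 px.
16 columns plus 15 column gaps: 3264 + 60 = 3324 px.

3324 px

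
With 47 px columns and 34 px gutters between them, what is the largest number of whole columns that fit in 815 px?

Each extra column adds 47 + 34 = 81 px.
(815 + 34) / 81 = 10.48, so 10 columns fit.

10 columns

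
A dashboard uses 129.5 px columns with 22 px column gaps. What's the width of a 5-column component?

735.5 px

Span of 5: 5·129.5 + 4·22 = 647.5 + 88 = 735.5 px.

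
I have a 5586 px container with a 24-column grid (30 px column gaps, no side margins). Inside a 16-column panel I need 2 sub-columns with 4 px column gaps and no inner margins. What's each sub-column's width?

1855 px

5586 − 23·30 = 4896; ÷24 gives c = 204 px.
16-column span = 16·204 + 15·30 = 3714 px.
2 columns + 1 column gap: 2d + 1·4 = 3714.
2d = 3714 − 4 = 3710, so d = 1855 px.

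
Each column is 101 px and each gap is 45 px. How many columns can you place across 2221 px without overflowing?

Each extra column adds 101 + 45 = 146 px.
(2221 + 45) / 146 = 15.52, so 15 columns fit.

15 columns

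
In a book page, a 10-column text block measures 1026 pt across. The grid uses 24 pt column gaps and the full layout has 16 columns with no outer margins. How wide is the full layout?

1656 pt

Subtracting 9 column gaps of 24 leaves 810 for 10 columns, so c = 81 pt.
Total width: 16·81 + 15·24 = 1656 pt.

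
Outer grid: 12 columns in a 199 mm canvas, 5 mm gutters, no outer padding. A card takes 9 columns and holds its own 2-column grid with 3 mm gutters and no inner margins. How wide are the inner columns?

72.5 mm

199 − 11·5 = 144; ÷12 gives c = 12 mm.
Span of 9: 9·12 + 8·5 = 108 + 40 = 148 mm.
Subtracting 1 gutter of 3 leaves 145 for 2 columns, so d = 72.5 mm.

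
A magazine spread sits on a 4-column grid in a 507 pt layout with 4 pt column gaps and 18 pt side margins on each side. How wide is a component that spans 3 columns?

352.25 pt

Take off 36 pt of margins, leaving 471 pt.
471 − 3·4 = 459; ÷4 gives c = 114.75 pt.
Span of 3: 3·114.75 + 2·4 = 344.25 + 8 = 352.25 pt.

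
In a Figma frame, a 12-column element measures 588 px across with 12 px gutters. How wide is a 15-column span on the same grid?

738 px

588 − 11·12 = 456; ÷12 gives c = 38 px.
15 columns plus 14 gutters: 570 + 168 = 738 px.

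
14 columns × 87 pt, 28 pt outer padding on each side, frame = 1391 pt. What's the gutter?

Take off 56 pt of margins, leaving 1335 pt.
Columns use 1218 pt, leaving 117 pt across 13 gutters = 9 pt each.

9 pt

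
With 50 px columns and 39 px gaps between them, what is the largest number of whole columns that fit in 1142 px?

Each extra column adds 50 + 39 = 89 px.
(1142 + 39) / 89 = 13.27, so 13 columns fit.

13 columns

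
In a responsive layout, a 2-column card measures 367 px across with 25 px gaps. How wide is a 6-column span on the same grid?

1151 px

2 columns + 1 gap: 2c + 1·25 = 367.
2c = 367 − 25 = 342, so c = 171 px.
6-column span = 6·171 + 5·25 = 1151 px.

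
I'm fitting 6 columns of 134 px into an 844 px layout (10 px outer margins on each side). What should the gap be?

4 px

Take off 20 px of margins, leaving 824 px.
6·134 + 5g = 824 → 5g = 20 → g = 4 px.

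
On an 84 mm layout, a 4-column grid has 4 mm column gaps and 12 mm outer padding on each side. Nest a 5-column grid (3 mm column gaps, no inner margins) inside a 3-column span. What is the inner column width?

6.4 mm

Outer content = 84 − 2·12 = 60 mm.
Subtracting 3 column gaps of 4 leaves 48 for 4 columns, so c = 12 mm.
3 columns plus 2 column gaps: 36 + 8 = 44 mm.
5 columns + 4 column gaps: 5d + 4·3 = 44.
5d = 44 − 12 = 32, so d = 6.4 mm.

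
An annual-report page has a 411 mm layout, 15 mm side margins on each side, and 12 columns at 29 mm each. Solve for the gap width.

Content width = 411 − 2·15 = 381 mm.
12·29 + 11g = 381 → 11g = 33 → g = 3 mm.

3 mm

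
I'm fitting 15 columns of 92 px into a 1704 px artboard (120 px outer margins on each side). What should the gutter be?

Inside the margins: 1704 − 240 = 1464 px.
Columns use 1380 px, leaving 84 px across 14 gutters = 6 px each.

6 px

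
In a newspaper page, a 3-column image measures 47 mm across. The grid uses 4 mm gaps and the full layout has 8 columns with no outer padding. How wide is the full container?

132 mm

3c + 2·4 = 47 → 3c = 39 → c = 13 mm.
Summing: 104 + 28 = 132 mm.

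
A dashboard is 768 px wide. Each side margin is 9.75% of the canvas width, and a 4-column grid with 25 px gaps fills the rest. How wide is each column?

Margins: 9.75% × 768 = 74.88 px each, so content = 768 − 149.76 = 618.24 px.
Subtracting 3 gaps of 25 leaves 543.24 for 4 columns, so c = 135.81 px.

135.81 px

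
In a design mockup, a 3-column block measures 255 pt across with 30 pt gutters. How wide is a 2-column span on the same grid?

160 pt

255 − 2·30 = 195; ÷3 gives c = 65 pt.
2 columns plus 1 gutter: 130 + 30 = 160 pt.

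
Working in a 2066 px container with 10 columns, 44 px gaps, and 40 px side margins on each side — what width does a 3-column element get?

565 px

Content width = 2066 − 2·40 = 1986 px.
10c + 9·44 = 1986 → 10c = 1590 → c = 159 px.
Span of 3: 3·159 + 2·44 = 477 + 88 = 565 px.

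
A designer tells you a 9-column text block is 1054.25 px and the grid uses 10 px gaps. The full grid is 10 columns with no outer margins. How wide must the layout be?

9c + 8·10 = 1054.25 → 9c = 974.25 → c = 108.25 px.
Summing: 1082.5 + 90 = 1172.5 px.

1172.5 px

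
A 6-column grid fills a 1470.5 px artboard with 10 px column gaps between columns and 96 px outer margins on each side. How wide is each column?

204.75 px

Content width = 1470.5 − 2·96 = 1278.5 px.
6 columns + 5 column gaps: 6c + 5·10 = 1278.5.
6c = 1278.5 − 50 = 1228.5, so c = 204.75 px.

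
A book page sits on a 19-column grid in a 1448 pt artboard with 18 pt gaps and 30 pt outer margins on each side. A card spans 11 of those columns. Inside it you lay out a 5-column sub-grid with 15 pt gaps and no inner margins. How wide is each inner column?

Take off 60 pt of margins, leaving 1388 pt.
Subtracting 18 gaps of 18 leaves 1064 for 19 columns, so c = 56 pt.
11-column span = 11·56 + 10·18 = 796 pt.
Subtracting 4 gaps of 15 leaves 736 for 5 columns, so d = 147.2 pt.

147.2 pt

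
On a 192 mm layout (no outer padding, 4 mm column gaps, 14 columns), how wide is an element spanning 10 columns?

136 mm

14c + 13·4 = 192 → 14c = 140 → c = 10 mm.
10-column span = 10·10 + 9·4 = 136 mm.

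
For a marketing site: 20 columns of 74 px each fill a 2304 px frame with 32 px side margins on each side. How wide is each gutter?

40 px

Subtract both margins: 2304 − 2·32 = 2240 px.
20 columns take 20·74 = 1480 px; remaining 760 splits into 19 gutters.
g = 760 / 19 = 40 px.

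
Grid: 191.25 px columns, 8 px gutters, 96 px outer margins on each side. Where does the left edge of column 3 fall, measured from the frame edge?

Column 3 starts at margin + 2·(column + gutter) = 96 + 2·199.25 = 494.5 px.

494.5 px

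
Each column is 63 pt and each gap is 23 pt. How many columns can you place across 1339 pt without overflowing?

15 columns: 15·63 + 14·23 = 1267 pt ≤ 1339.
16 columns: 1353 pt > 1339. So 15.

15 columns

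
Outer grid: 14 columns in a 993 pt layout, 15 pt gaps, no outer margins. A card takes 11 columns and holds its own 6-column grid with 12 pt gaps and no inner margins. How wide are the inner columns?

14 columns + 13 gaps: 14c + 13·15 = 993.
14c = 993 − 195 = 798, so c = 57 pt.
Span of 11: 11·57 + 10·15 = 627 + 150 = 777 pt.
6 columns + 5 gaps: 6d + 5·12 = 777.
6d = 777 − 60 = 717, so d = 119.5 pt.

119.5 pt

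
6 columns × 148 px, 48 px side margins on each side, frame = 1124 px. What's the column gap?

Inside the margins: 1124 − 96 = 1028 px.
6 columns take 6·148 = 888 px; remaining 140 splits into 5 column gaps.
g = 140 / 5 = 28 px.

28 px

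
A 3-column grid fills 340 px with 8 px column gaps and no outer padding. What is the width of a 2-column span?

224 px

340 − 2·8 = 324; ÷3 gives c = 108 px.
Span of 2: 2·108 + 1·8 = 216 + 8 = 224 px.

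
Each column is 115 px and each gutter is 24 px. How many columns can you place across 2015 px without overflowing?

14 columns

k columns need k·115 + (k−1)·24 = k·139 − 24.
k·139 − 24 ≤ 2015 → k ≤ 2039 / 139 ≈ 14.67, so k = 14.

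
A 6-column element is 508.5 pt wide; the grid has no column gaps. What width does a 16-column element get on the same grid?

With no column gaps, each column is 508.5/6 = 84.75 pt.
16-column span = 16·84.75 = 1356 pt.

1356 pt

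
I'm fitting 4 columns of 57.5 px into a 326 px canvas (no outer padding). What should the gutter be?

4 columns take 4·57.5 = 230 px; remaining 96 splits into 3 gutters.
g = 96 / 3 = 32 px.

32 px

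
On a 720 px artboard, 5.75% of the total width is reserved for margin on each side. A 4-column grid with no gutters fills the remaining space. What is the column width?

720 × (1 − 2·5.75%) = 720 × 88.5% = 637.2 px for the columns.
637.2 / 4 = 159.3 px per column.

159.3 px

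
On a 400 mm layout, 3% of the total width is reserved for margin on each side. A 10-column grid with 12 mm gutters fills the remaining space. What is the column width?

Each margin = 3% of 400 = 12 mm; content = 400 − 2·12 = 376 mm.
10 columns + 9 gutters: 10c + 9·12 = 376.
10c = 376 − 108 = 268, so c = 26.8 mm.

26.8 mm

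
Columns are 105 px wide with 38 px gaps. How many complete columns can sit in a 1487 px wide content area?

10 columns

k columns need k·105 + (k−1)·38 = k·143 − 38.
k·143 − 38 ≤ 1487 → k ≤ 1525 / 143 ≈ 10.66, so k = 10.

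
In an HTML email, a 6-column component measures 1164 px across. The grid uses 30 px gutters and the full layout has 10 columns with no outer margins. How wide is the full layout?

1960 px

1164 − 5·30 = 1014; ÷6 gives c = 169 px.
Layout = 10·169 + 9·30 = 1690 + 270 = 1960 px.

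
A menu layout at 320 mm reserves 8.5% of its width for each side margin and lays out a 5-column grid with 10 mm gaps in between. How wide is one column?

45.12 mm

320 × (1 − 2·8.5%) = 320 × 83% = 265.6 mm for the columns.
5c + 4·10 = 265.6 → 5c = 225.6 → c = 45.12 mm.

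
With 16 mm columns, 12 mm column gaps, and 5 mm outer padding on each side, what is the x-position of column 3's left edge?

Before column 3: the margin + 2 columns + 2 column gaps.
Offset = 5 + 2·(16 + 12) = 5 + 56 = 61 mm.

61 mm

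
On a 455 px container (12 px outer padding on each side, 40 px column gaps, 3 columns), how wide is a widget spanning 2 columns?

274 px

Subtract both margins: 455 − 2·12 = 431 px.
431 − 2·40 = 351; ÷3 gives c = 117 px.
2 columns plus 1 column gap: 234 + 40 = 274 px.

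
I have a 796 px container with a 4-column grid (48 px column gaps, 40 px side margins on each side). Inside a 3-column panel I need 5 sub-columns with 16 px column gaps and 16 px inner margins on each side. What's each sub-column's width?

85.8 px

Inside the margins: 796 − 80 = 716 px.
Subtracting 3 column gaps of 48 leaves 572 for 4 columns, so c = 143 px.
3-column span = 3·143 + 2·48 = 525 px.
Inner content = 525 − 2·16 = 493 px.
Subtracting 4 column gaps of 16 leaves 429 for 5 columns, so d = 85.8 px.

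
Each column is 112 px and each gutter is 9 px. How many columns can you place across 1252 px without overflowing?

10 columns

k columns need k·112 + (k−1)·9 = k·121 − 9.
k·121 − 9 ≤ 1252 → k ≤ 1261 / 121 ≈ 10.42, so k = 10.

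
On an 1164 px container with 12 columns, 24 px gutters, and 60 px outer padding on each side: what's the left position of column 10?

Content = 1164 − 2·60 = 1044 px.
1044 − 11·24 = 780; ÷12 gives c = 65 px.
Before column 10: the margin + 9 columns + 9 gutters.
Offset = 60 + 9·(65 + 24) = 60 + 801 = 861 px.

861 px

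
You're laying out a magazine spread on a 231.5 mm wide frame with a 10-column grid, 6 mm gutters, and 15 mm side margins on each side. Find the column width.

14.75 mm

Inside the margins: 231.5 − 30 = 201.5 mm.
Subtracting 9 gutters of 6 leaves 147.5 for 10 columns, so c = 14.75 mm.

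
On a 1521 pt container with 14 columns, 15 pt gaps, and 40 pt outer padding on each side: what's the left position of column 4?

Content = 1521 − 2·40 = 1441 pt.
1441 − 13·15 = 1246; ÷14 gives c = 89 pt.
Column 4 starts at margin + 3·(column + gutter) = 40 + 3·104 = 352 pt.

352 pt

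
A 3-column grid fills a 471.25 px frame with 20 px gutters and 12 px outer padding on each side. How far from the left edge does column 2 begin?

Inside the margins: 471.25 − 24 = 447.25 px.
3c + 2·20 = 447.25 → 3c = 407.25 → c = 135.75 px.
Before column 2: the margin + 1 column + 1 gutter.
Offset = 12 + 1·(135.75 + 20) = 12 + 155.75 = 167.75 px.

167.75 px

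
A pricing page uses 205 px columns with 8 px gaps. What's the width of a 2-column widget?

2 columns plus 1 gap: 410 + 8 = 418 px.

418 px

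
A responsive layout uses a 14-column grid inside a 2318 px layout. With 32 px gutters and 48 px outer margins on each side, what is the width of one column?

Content width = 2318 − 2·48 = 2222 px.
14 columns + 13 gutters: 14c + 13·32 = 2222.
14c = 2222 − 416 = 1806, so c = 129 px.

129 px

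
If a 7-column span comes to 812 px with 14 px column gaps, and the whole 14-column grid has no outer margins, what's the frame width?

1638 px

7 columns + 6 column gaps: 7c + 6·14 = 812.
7c = 812 − 84 = 728, so c = 104 px.
Frame = 14·104 + 13·14 = 1456 + 182 = 1638 px.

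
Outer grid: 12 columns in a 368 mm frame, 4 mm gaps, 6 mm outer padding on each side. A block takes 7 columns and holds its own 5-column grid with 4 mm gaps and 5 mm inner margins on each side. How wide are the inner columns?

36 mm

Subtract both margins: 368 − 2·6 = 356 mm.
Subtracting 11 gaps of 4 leaves 312 for 12 columns, so c = 26 mm.
7-column span = 7·26 + 6·4 = 206 mm.
Inner content = 206 − 2·5 = 196 mm.
Subtracting 4 gaps of 4 leaves 180 for 5 columns, so d = 36 mm.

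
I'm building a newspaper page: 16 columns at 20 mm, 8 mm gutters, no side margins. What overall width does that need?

Summing: 320 + 120 = 440 mm.

440 mm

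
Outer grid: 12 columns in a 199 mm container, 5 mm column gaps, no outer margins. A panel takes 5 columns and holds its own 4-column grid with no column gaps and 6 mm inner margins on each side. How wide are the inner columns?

Subtracting 11 column gaps of 5 leaves 144 for 12 columns, so c = 12 mm.
Span of 5: 5·12 + 4·5 = 60 + 20 = 80 mm.
Inner content = 80 − 2·6 = 68 mm.
4d = 68 → d = 17 mm.

17 mm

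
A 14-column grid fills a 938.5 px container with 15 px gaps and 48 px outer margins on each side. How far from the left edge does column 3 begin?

Content = 938.5 − 2·48 = 842.5 px.
Subtracting 13 gaps of 15 leaves 647.5 for 14 columns, so c = 46.25 px.
Column 3 starts at margin + 2·(column + gutter) = 48 + 2·61.25 = 170.5 px.

170.5 px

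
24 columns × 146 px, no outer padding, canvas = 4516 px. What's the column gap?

44 px

24·146 + 23g = 4516 → 23g = 1012 → g = 44 px.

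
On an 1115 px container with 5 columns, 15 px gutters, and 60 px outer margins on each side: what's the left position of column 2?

Content = 1115 − 2·60 = 995 px.
995 − 4·15 = 935; ÷5 gives c = 187 px.
Before column 2: the margin + 1 column + 1 gutter.
Offset = 60 + 1·(187 + 15) = 60 + 202 = 262 px.

262 px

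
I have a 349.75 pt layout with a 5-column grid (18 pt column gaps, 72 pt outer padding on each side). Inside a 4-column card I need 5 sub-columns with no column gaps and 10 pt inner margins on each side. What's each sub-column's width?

28.2 pt

Take off 144 pt of margins, leaving 205.75 pt.
5c + 4·18 = 205.75 → 5c = 133.75 → c = 26.75 pt.
4 columns plus 3 column gaps: 107 + 54 = 161 pt.
Inner content = 161 − 2·10 = 141 pt.
5d = 141 → d = 28.2 pt.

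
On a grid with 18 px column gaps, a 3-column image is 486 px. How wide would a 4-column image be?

654 px

486 − 2·18 = 450; ÷3 gives c = 150 px.
Span of 4: 4·150 + 3·18 = 600 + 54 = 654 px.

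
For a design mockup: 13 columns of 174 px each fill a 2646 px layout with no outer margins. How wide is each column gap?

32 px

13·174 + 12g = 2646 → 12g = 384 → g = 32 px.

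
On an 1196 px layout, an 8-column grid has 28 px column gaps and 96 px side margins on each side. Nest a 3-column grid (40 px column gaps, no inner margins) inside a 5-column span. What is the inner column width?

Subtract both margins: 1196 − 2·96 = 1004 px.
8 columns + 7 column gaps: 8c + 7·28 = 1004.
8c = 1004 − 196 = 808, so c = 101 px.
5-column span = 5·101 + 4·28 = 617 px.
3 columns + 2 column gaps: 3d + 2·40 = 617.
3d = 617 − 80 = 537, so d = 179 px.

179 px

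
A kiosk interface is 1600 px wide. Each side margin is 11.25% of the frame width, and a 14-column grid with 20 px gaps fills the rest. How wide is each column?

Margins: 11.25% × 1600 = 180 px each, so content = 1600 − 360 = 1240 px.
1240 − 13·20 = 980; ÷14 gives c = 70 px.

70 px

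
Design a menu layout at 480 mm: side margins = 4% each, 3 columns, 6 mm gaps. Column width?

143.2 mm

480 × (1 − 2·4%) = 480 × 92% = 441.6 mm for the columns.
3c + 2·6 = 441.6 → 3c = 429.6 → c = 143.2 mm.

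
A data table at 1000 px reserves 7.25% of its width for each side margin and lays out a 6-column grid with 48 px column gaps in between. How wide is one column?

102.5 px

1000 × (1 − 2·7.25%) = 1000 × 85.5% = 855 px for the columns.
855 − 5·48 = 615; ÷6 gives c = 102.5 px.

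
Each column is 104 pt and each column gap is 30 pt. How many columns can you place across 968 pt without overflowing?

7 columns

k columns need k·104 + (k−1)·30 = k·134 − 30.
k·134 − 30 ≤ 968 → k ≤ 998 / 134 ≈ 7.45, so k = 7.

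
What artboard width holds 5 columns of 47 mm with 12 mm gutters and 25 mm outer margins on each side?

Artboard = 2·25 + 5·47 + 4·12 = 50 + 235 + 48 = 333 mm.

333 mm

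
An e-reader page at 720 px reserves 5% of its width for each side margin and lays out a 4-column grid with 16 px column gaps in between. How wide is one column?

Each margin = 5% of 720 = 36 px; content = 720 − 2·36 = 648 px.
4 columns + 3 column gaps: 4c + 3·16 = 648.
4c = 648 − 48 = 600, so c = 150 px.

150 px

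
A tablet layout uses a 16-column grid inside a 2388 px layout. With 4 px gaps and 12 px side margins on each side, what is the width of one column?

144 px

Take off 24 px of margins, leaving 2364 px.
16 columns + 15 gaps: 16c + 15·4 = 2364.
16c = 2364 − 60 = 2304, so c = 144 px.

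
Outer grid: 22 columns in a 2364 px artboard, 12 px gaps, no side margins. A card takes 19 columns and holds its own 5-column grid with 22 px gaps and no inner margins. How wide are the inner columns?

390.4 px

22 columns + 21 gaps: 22c + 21·12 = 2364.
22c = 2364 − 252 = 2112, so c = 96 px.
19-column span = 19·96 + 18·12 = 2040 px.
2040 − 4·22 = 1952; ÷5 gives d = 390.4 px.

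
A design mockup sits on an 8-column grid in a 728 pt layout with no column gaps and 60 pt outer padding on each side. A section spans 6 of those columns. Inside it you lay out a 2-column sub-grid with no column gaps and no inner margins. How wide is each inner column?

228 pt

Outer content = 728 − 2·60 = 608 pt.
With no column gaps, each column is 608/8 = 76 pt.
6-column span = 6·76 = 456 pt.
2d = 456 → d = 228 pt.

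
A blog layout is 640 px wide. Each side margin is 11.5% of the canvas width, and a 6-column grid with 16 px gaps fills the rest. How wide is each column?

68.8 px

Each margin = 11.5% of 640 = 73.6 px; content = 640 − 2·73.6 = 492.8 px.
Subtracting 5 gaps of 16 leaves 412.8 for 6 columns, so c = 68.8 px.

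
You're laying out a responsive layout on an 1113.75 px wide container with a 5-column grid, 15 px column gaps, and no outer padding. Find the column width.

210.75 px

Subtracting 4 column gaps of 15 leaves 1053.75 for 5 columns, so c = 210.75 px.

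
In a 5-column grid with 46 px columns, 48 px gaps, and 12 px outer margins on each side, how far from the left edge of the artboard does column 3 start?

200 px

Column 3 starts at margin + 2·(column + gutter) = 12 + 2·94 = 200 px.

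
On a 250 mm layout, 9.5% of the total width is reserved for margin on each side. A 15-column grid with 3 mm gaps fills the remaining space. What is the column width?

10.7 mm

Margins: 9.5% × 250 = 23.75 mm each, so content = 250 − 47.5 = 202.5 mm.
15c + 14·3 = 202.5 → 15c = 160.5 → c = 10.7 mm.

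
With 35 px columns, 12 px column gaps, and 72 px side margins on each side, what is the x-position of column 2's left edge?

119 px

Before column 2: the margin + 1 column + 1 column gap.
Offset = 72 + 1·(35 + 12) = 72 + 47 = 119 px.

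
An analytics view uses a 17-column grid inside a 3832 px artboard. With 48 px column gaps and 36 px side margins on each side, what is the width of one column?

176 px

Subtract both margins: 3832 − 2·36 = 3760 px.
Subtracting 16 column gaps of 48 leaves 2992 for 17 columns, so c = 176 px.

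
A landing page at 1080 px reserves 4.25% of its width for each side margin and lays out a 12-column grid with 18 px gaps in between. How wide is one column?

65.85 px

Each margin = 4.25% of 1080 = 45.9 px; content = 1080 − 2·45.9 = 988.2 px.
Subtracting 11 gaps of 18 leaves 790.2 for 12 columns, so c = 65.85 px.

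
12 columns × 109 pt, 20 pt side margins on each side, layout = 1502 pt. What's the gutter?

Subtract both margins: 1502 − 2·20 = 1462 pt.
12·109 + 11g = 1462 → 11g = 154 → g = 14 pt.

14 pt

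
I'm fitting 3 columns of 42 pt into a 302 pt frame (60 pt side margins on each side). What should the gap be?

28 pt

Content width = 302 − 2·60 = 182 pt.
3 columns take 3·42 = 126 pt; remaining 56 splits into 2 gaps.
g = 56 / 2 = 28 pt.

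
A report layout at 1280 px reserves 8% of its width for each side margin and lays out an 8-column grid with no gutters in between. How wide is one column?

Each margin = 8% of 1280 = 102.4 px; content = 1280 − 2·102.4 = 1075.2 px.
8c = 1075.2 → c = 134.4 px.

134.4 px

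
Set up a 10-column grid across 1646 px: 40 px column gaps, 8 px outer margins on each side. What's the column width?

Subtract both margins: 1646 − 2·8 = 1630 px.
1630 − 9·40 = 1270; ÷10 gives c = 127 px.

127 px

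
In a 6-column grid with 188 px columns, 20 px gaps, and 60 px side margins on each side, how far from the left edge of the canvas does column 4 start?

Before column 4: the margin + 3 columns + 3 gaps.
Offset = 60 + 3·(188 + 20) = 60 + 624 = 684 px.

684 px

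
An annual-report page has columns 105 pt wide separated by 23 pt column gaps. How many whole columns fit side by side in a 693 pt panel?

5 columns

5 columns: 5·105 + 4·23 = 617 pt ≤ 693.
6 columns: 745 pt > 693. So 5.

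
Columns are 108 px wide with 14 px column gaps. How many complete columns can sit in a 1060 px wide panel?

8 columns: 8·108 + 7·14 = 962 px ≤ 1060.
9 columns: 1084 px > 1060. So 8.

8 columns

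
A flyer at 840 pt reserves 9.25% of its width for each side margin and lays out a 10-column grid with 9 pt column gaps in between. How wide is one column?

60.36 pt

Margins: 9.25% × 840 = 77.7 pt each, so content = 840 − 155.4 = 684.6 pt.
684.6 − 9·9 = 603.6; ÷10 gives c = 60.36 pt.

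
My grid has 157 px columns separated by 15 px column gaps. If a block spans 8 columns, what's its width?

8-column span = 8·157 + 7·15 = 1361 px.

1361 px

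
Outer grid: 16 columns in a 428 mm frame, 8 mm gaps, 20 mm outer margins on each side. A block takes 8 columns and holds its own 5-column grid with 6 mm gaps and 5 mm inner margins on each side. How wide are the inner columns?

31.2 mm

Take off 40 mm of margins, leaving 388 mm.
388 − 15·8 = 268; ÷16 gives c = 16.75 mm.
Span of 8: 8·16.75 + 7·8 = 134 + 56 = 190 mm.
Inner content = 190 − 2·5 = 180 mm.
180 − 4·6 = 156; ÷5 gives d = 31.2 mm.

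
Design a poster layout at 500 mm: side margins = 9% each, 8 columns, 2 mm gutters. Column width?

Each margin = 9% of 500 = 45 mm; content = 500 − 2·45 = 410 mm.
Subtracting 7 gutters of 2 leaves 396 for 8 columns, so c = 49.5 mm.

49.5 mm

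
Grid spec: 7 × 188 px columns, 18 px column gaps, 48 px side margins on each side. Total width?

1520 px

Artboard = 2·48 + 7·188 + 6·18 = 96 + 1316 + 108 = 1520 px.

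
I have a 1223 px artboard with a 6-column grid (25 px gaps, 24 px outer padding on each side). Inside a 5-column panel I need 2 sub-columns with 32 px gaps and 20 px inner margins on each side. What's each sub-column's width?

Take off 48 px of margins, leaving 1175 px.
6 columns + 5 gaps: 6c + 5·25 = 1175.
6c = 1175 − 125 = 1050, so c = 175 px.
5 columns plus 4 gaps: 875 + 100 = 975 px.
Inner content = 975 − 2·20 = 935 px.
2d + 1·32 = 935 → 2d = 903 → d = 451.5 px.

451.5 px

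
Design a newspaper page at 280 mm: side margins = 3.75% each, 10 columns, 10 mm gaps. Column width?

16.9 mm

Margins: 3.75% × 280 = 10.5 mm each, so content = 280 − 21 = 259 mm.
Subtracting 9 gaps of 10 leaves 169 for 10 columns, so c = 16.9 mm.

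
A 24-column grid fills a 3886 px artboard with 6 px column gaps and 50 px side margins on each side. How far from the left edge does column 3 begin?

366 px

Inside the margins: 3886 − 100 = 3786 px.
24c + 23·6 = 3786 → 24c = 3648 → c = 152 px.
Each column+gutter stride is 158 px; 2 of them past the 50 px margin is 50 + 316 = 366 px.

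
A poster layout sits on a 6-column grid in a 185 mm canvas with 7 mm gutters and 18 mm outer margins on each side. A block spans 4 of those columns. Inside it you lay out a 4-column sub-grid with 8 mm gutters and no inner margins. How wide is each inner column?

Outer content = 185 − 2·18 = 149 mm.
149 − 5·7 = 114; ÷6 gives c = 19 mm.
Span of 4: 4·19 + 3·7 = 76 + 21 = 97 mm.
4d + 3·8 = 97 → 4d = 73 → d = 18.25 mm.

18.25 mm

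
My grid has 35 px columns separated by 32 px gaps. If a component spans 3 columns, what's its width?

169 px

3-column span = 3·35 + 2·32 = 169 px.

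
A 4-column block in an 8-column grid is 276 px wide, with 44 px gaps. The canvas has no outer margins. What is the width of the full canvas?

276 − 3·44 = 144; ÷4 gives c = 36 px.
Summing: 288 + 308 = 596 px.

596 px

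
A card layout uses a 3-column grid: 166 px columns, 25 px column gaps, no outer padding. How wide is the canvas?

548 px

Summing: 498 + 50 = 548 px.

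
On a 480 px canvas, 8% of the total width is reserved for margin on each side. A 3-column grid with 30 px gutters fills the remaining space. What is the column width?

480 × (1 − 2·8%) = 480 × 84% = 403.2 px for the columns.
3 columns + 2 gutters: 3c + 2·30 = 403.2.
3c = 403.2 − 60 = 343.2, so c = 114.4 px.

114.4 px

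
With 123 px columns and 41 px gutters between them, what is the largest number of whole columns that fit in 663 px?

4 columns

4 columns: 4·123 + 3·41 = 615 px ≤ 663.
5 columns: 779 px > 663. So 4.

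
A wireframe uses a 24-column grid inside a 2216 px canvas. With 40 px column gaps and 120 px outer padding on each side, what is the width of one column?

Subtract both margins: 2216 − 2·120 = 1976 px.
1976 − 23·40 = 1056; ÷24 gives c = 44 px.

44 px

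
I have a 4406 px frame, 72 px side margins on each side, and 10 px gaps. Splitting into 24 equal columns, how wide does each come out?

168 px

Take off 144 px of margins, leaving 4262 px.
Subtracting 23 gaps of 10 leaves 4032 for 24 columns, so c = 168 px.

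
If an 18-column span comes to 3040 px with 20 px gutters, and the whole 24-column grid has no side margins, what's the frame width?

Subtracting 17 gutters of 20 leaves 2700 for 18 columns, so c = 150 px.
Frame = 24·150 + 23·20 = 3600 + 460 = 4060 px.

4060 px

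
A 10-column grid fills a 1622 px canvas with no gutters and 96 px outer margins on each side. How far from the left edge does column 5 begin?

Content = 1622 − 2·96 = 1430 px.
1430 / 10 = 143 px per column.
Each column+gutter stride is 143 px; 4 of them past the 96 px margin is 96 + 572 = 668 px.

668 px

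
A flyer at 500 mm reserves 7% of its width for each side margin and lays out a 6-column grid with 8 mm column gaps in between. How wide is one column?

65 mm

Margins: 7% × 500 = 35 mm each, so content = 500 − 70 = 430 mm.
Subtracting 5 column gaps of 8 leaves 390 for 6 columns, so c = 65 mm.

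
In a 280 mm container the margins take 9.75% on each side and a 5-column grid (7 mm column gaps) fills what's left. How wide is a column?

Margins: 9.75% × 280 = 27.3 mm each, so content = 280 − 54.6 = 225.4 mm.
225.4 − 4·7 = 197.4; ÷5 gives c = 39.48 mm.

39.48 mm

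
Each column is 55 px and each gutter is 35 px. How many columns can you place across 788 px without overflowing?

9 columns

k columns need k·55 + (k−1)·35 = k·90 − 35.
k·90 − 35 ≤ 788 → k ≤ 823 / 90 ≈ 9.14, so k = 9.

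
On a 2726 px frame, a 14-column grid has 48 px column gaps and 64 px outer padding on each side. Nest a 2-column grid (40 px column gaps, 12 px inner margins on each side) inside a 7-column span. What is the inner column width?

605.5 px

Inside the margins: 2726 − 128 = 2598 px.
14 columns + 13 column gaps: 14c + 13·48 = 2598.
14c = 2598 − 624 = 1974, so c = 141 px.
7 columns plus 6 column gaps: 987 + 288 = 1275 px.
Inner content = 1275 − 2·12 = 1251 px.
2 columns + 1 column gap: 2d + 1·40 = 1251.
2d = 1251 − 40 = 1211, so d = 605.5 px.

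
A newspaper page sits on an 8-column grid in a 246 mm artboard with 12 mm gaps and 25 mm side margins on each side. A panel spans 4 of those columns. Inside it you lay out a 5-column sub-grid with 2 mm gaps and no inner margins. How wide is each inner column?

Subtract both margins: 246 − 2·25 = 196 mm.
8c + 7·12 = 196 → 8c = 112 → c = 14 mm.
4 columns plus 3 gaps: 56 + 36 = 92 mm.
5 columns + 4 gaps: 5d + 4·2 = 92.
5d = 92 − 8 = 84, so d = 16.8 mm.

16.8 mm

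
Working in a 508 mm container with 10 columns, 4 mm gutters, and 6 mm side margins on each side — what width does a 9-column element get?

Inside the margins: 508 − 12 = 496 mm.
10 columns + 9 gutters: 10c + 9·4 = 496.
10c = 496 − 36 = 460, so c = 46 mm.
9-column span = 9·46 + 8·4 = 446 mm.

446 mm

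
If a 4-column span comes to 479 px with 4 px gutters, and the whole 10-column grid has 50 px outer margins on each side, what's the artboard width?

1303.5 px

4 columns + 3 gutters: 4c + 3·4 = 479.
4c = 479 − 12 = 467, so c = 116.75 px.
Adding margins, columns and gutters: 100 + 1167.5 + 36 = 1303.5 px.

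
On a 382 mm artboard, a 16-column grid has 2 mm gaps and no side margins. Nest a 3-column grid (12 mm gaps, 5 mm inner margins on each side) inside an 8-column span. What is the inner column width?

16 columns + 15 gaps: 16c + 15·2 = 382.
16c = 382 − 30 = 352, so c = 22 mm.
8-column span = 8·22 + 7·2 = 190 mm.
Inner content = 190 − 2·5 = 180 mm.
Subtracting 2 gaps of 12 leaves 156 for 3 columns, so d = 52 mm.

52 mm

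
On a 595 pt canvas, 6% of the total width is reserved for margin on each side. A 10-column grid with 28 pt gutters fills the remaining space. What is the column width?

595 × (1 − 2·6%) = 595 × 88% = 523.6 pt for the columns.
10 columns + 9 gutters: 10c + 9·28 = 523.6.
10c = 523.6 − 252 = 271.6, so c = 27.16 pt.

27.16 pt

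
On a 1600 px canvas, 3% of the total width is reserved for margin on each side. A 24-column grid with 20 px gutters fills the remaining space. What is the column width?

43.5 px

1600 × (1 − 2·3%) = 1600 × 94% = 1504 px for the columns.
Subtracting 23 gutters of 20 leaves 1044 for 24 columns, so c = 43.5 px.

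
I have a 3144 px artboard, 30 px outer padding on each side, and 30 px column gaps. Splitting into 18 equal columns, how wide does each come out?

143 px

Content width = 3144 − 2·30 = 3084 px.
18c + 17·30 = 3084 → 18c = 2574 → c = 143 px.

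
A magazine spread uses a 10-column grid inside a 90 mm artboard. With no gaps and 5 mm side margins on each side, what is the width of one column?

Content width = 90 − 2·5 = 80 mm.
80 / 10 = 8 mm per column.

8 mm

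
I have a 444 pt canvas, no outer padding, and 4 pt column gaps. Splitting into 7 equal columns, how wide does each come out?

60 pt

7c + 6·4 = 444 → 7c = 420 → c = 60 pt.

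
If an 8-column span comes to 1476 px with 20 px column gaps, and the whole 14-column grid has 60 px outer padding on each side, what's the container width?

8 columns + 7 column gaps: 8c + 7·20 = 1476.
8c = 1476 − 140 = 1336, so c = 167 px.
Total width: 2·60 + 14·167 + 13·20 = 2718 px.

2718 px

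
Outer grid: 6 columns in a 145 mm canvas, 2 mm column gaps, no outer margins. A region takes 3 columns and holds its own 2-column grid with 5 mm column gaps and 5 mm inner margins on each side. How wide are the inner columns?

28.25 mm

6c + 5·2 = 145 → 6c = 135 → c = 22.5 mm.
Span of 3: 3·22.5 + 2·2 = 67.5 + 4 = 71.5 mm.
Inner content = 71.5 − 2·5 = 61.5 mm.
2d + 1·5 = 61.5 → 2d = 56.5 → d = 28.25 mm.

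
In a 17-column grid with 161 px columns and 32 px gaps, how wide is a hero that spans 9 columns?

Span of 9: 9·161 + 8·32 = 1449 + 256 = 1705 px.

1705 px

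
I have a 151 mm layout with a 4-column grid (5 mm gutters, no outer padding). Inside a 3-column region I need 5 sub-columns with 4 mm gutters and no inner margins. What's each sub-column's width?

151 − 3·5 = 136; ÷4 gives c = 34 mm.
3 columns plus 2 gutters: 102 + 10 = 112 mm.
5 columns + 4 gutters: 5d + 4·4 = 112.
5d = 112 − 16 = 96, so d = 19.2 mm.

19.2 mm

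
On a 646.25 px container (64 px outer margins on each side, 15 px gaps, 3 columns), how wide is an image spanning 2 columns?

Subtract both margins: 646.25 − 2·64 = 518.25 px.
518.25 − 2·15 = 488.25; ÷3 gives c = 162.75 px.
2 columns plus 1 gap: 325.5 + 15 = 340.5 px.

340.5 px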